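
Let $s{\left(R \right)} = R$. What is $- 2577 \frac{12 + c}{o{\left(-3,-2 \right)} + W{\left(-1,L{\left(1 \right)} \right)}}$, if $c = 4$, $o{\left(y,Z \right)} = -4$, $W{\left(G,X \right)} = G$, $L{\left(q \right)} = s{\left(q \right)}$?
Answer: $\frac{41232}{5} \approx 8246.4$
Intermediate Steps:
$L{\left(q \right)} = q$
$- 2577 \frac{12 + c}{o{\left(-3,-2 \right)} + W{\left(-1,L{\left(1 \right)} \right)}} = - 2577 \frac{12 + 4}{-4 - 1} = - 2577 \frac{16}{-5} = - 2577 \cdot 16 \left(- \frac{1}{5}\right) = \left(-2577\right) \left(- \frac{16}{5}\right) = \frac{41232}{5}$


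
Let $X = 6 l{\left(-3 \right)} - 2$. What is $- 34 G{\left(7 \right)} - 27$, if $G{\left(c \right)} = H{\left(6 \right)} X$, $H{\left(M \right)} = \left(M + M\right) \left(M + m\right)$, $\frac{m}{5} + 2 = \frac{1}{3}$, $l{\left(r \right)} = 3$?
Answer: $15205$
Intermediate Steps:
$m = - \frac{25}{3}$ ($m = -10 + \frac{5}{3} = - \frac{25}{3} \approx -8.3333$)
$H{\left(M \right)} = 2 M \left(- \frac{25}{3} + M\right)$ ($H{\left(M \right)} = \left(M + M\right) \left(M - \frac{25}{3}\right) = 2 M \left(- \frac{25}{3} + M\right)$)
$X = 16$ ($X = 6 \cdot 3 - 2 = 18 - 2 = 16$)
$G{\left(c \right)} = -448$ ($G{\left(c \right)} = \frac{2}{3} \cdot 6 \left(-25 + 3 \cdot 6\right) 16 = \frac{2}{3} \cdot 6 \left(-25 + 18\right) 16 = \frac{2}{3} \cdot 6 \left(-7\right) 16 = \left(-28\right) 16 = -448$)
$- 34 G{\left(7 \right)} - 27 = \left(-34\right) \left(-448\right) - 27 = 15232 - 27 = 15205$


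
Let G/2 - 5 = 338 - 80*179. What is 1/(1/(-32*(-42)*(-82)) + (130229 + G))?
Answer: 110208/11271523199 ≈ 9.7776e-6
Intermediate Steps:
G = -27954 (G = 10 + 2*(338 - 80*179) = 10 + 2*(338 - 14320) = 10 + 2*(-13982) = 10 - 27964 = -27954)
1/(1/(-32*(-42)*(-82)) + (130229 + G)) = 1/(1/(-32*(-42)*(-82)) + (130229 - 27954)) = 1/(1/(1344*(-82)) + 102275) = 1/(1/(-110208) + 102275) = 1/(-1/110208 + 102275) = 1/(11271523199/110208) = 110208/11271523199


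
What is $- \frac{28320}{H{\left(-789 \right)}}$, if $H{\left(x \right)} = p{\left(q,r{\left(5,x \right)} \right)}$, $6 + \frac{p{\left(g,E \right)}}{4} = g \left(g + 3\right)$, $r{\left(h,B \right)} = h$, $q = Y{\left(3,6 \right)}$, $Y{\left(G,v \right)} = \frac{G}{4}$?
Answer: $\frac{37760}{17} \approx 2221.2$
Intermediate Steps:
$Y{\left(G,v \right)} = \frac{G}{4}$ ($Y{\left(G,v \right)} = G \frac{1}{4} = \frac{G}{4}$)
$q = \frac{3}{4}$ ($q = \frac{1}{4} \cdot 3 = \frac{3}{4} \approx 0.75$)
$p{\left(g,E \right)} = -24 + 4 g \left(3 + g\right)$ ($p{\left(g,E \right)} = -24 + 4 g \left(g + 3\right) = -24 + 4 g \left(3 + g\right)$)
$H{\left(x \right)} = - \frac{51}{4}$ ($H{\left(x \right)} = -24 + 4 \left(\frac{3}{4}\right)^{2} + 12 \cdot \frac{3}{4} = -24 + 4 \cdot \frac{9}{16} + 9 = -24 + \frac{9}{4} + 9 = - \frac{51}{4}$)
$- \frac{28320}{H{\left(-789 \right)}} = - \frac{28320}{- \frac{51}{4}} = \left(-28320\right) \left(- \frac{4}{51}\right) = \frac{37760}{17}$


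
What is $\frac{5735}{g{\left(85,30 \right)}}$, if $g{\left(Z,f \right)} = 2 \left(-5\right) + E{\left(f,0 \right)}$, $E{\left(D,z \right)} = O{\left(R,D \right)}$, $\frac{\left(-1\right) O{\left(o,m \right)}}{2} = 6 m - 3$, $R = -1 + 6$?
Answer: $- \frac{5735}{364} \approx -15.755$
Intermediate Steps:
$R = 5$
$O{\left(o,m \right)} = 6 - 12 m$ ($O{\left(o,m \right)} = - 2 \left(6 m - 3\right) = - 2 \left(-3 + 6 m\right) = 6 - 12 m$)
$E{\left(D,z \right)} = 6 - 12 D$
$g{\left(Z,f \right)} = -4 - 12 f$ ($g{\left(Z,f \right)} = 2 \left(-5\right) - \left(-6 + 12 f\right) = -10 - \left(-6 + 12 f\right) = -4 - 12 f$)
$\frac{5735}{g{\left(85,30 \right)}} = \frac{5735}{-4 - 360} = \frac{5735}{-364} = 5735 \left(- \frac{1}{364}\right) = - \frac{5735}{364}$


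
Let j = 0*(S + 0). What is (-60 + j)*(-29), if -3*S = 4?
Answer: 1740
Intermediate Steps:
S = -4/3 (S = -⅓*4 = -4/3 ≈ -1.3333)
j = 0 (j = 0*(-4/3 + 0) = 0*(-4/3) = 0)
(-60 + j)*(-29) = (-60 + 0)*(-29) = -60*(-29) = 1740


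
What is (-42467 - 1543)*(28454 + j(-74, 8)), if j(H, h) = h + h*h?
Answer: -1255429260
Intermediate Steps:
j(H, h) = h + h²
(-42467 - 1543)*(28454 + j(-74, 8)) = (-42467 - 1543)*(28454 + 8*(1 + 8)) = -44010*(28454 + 8*9) = -44010*(28454 + 72) = -44010*28526 = -1255429260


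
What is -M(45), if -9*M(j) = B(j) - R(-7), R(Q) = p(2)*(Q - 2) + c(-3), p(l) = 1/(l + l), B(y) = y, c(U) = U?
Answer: 67/12 ≈ 5.5833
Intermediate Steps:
p(l) = 1/(2*l)
R(Q) = -7/2 + Q/4 (R(Q) = ((½)/2)*(Q - 2) - 3 = ((½)*(½))*(-2 + Q) - 3 = (-2 + Q)/4 - 3 = (-½ + Q/4) - 3 = -7/2 + Q/4)
M(j) = -7/12 - j/9 (M(j) = -(j - (-7/2 + (¼)*(-7)))/9 = -(j - (-7/2 - 7/4))/9 = -(j - 1*(-21/4))/9 = -(j + 21/4)/9 = -(21/4 + j)/9 = -7/12 - j/9)
-M(45) = -(-7/12 - ⅑*45) = -(-7/12 - 5) = -1*(-67/12) = 67/12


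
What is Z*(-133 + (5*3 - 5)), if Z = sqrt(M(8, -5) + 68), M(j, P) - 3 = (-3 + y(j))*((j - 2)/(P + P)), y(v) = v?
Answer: -246*sqrt(17) ≈ -1014.3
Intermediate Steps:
M(j, P) = 3 + (-3 + j)*(-2 + j)/(2*P) (M(j, P) = 3 + (-3 + j)*((j - 2)/(P + P)) = 3 + (-3 + j)*((-2 + j)/((2*P))) = 3 + (-3 + j)*((-2 + j)*(1/(2*P))) = 3 + (-3 + j)*((-2 + j)/(2*P)) = 3 + (-3 + j)*(-2 + j)/(2*P))
Z = 2*sqrt(17) (Z = sqrt((1/2)*(6 + 8**2 - 5*8 + 6*(-5))/(-5) + 68) = sqrt((1/2)*(-1/5)*(6 + 64 - 40 - 30) + 68) = sqrt((1/2)*(-1/5)*0 + 68) = sqrt(0 + 68) = sqrt(68) = 2*sqrt(17) ≈ 8.2462)
Z*(-133 + (5*3 - 5)) = (2*sqrt(17))*(-133 + (5*3 - 5)) = (2*sqrt(17))*(-133 + (15 - 5)) = (2*sqrt(17))*(-133 + 10) = (2*sqrt(17))*(-123) = -246*sqrt(17)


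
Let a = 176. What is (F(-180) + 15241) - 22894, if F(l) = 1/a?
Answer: -1346927/176 ≈ -7653.0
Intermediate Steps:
F(l) = 1/176
(F(-180) + 15241) - 22894 = (1/176 + 15241) - 22894 = 2682417/176 - 22894 = -1346927/176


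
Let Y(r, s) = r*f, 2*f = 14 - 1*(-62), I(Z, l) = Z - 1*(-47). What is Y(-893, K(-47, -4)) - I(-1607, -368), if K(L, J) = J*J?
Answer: -32374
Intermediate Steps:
K(L, J) = J**2
I(Z, l) = 47 + Z (I(Z, l) = Z + 47 = 47 + Z)
f = 38 (f = (14 - 1*(-62))/2 = (14 + 62)/2 = (1/2)*76 = 38)
Y(r, s) = 38*r (Y(r, s) = r*38 = 38*r)
Y(-893, K(-47, -4)) - I(-1607, -368) = 38*(-893) - (47 - 1607) = -33934 - 1*(-1560) = -33934 + 1560 = -32374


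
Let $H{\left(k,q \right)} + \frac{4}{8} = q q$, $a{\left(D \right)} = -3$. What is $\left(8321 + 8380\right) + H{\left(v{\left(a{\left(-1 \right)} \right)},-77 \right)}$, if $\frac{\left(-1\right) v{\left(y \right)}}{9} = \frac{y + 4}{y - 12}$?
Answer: $\frac{45259}{2} \approx 22630.0$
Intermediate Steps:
$v{\left(y \right)} = - \frac{9 \left(4 + y\right)}{-12 + y}$ ($v{\left(y \right)} = - 9 \frac{y + 4}{y - 12} = - 9 \frac{4 + y}{-12 + y} = - \frac{9 \left(4 + y\right)}{-12 + y}$)
$H{\left(k,q \right)} = - \frac{1}{2} + q^{2}$ ($H{\left(k,q \right)} = - \frac{1}{2} + q q = - \frac{1}{2} + q^{2}$)
$\left(8321 + 8380\right) + H{\left(v{\left(a{\left(-1 \right)} \right)},-77 \right)} = \left(8321 + 8380\right) - \left(\frac{1}{2} - \left(-77\right)^{2}\right) = 16701 + \left(- \frac{1}{2} + 5929\right) = 16701 + \frac{11857}{2} = \frac{45259}{2}$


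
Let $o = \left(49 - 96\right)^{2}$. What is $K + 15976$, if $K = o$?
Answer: $18185$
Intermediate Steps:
$o = 2209$ ($o = \left(-47\right)^{2} = 2209$)
$K = 2209$
$K + 15976 = 2209 + 15976 = 18185$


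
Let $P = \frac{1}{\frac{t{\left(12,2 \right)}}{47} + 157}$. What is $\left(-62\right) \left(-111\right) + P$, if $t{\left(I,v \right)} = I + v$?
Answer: $\frac{50878673}{7393} \approx 6882.0$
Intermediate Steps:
$P = \frac{47}{7393}$ ($P = \frac{1}{\frac{12 + 2}{47} + 157} = \frac{1}{14 \cdot \frac{1}{47} + 157} = \frac{1}{\frac{14}{47} + 157} = \frac{1}{\frac{7393}{47}} = \frac{47}{7393} \approx 0.0063574$)
$\left(-62\right) \left(-111\right) + P = \left(-62\right) \left(-111\right) + \frac{47}{7393} = 6882 + \frac{47}{7393} = \frac{50878673}{7393}$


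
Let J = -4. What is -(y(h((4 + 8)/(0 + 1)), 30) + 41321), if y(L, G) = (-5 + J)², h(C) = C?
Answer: -41402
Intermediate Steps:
y(L, G) = 81 (y(L, G) = (-5 - 4)² = (-9)² = 81)
-(y(h((4 + 8)/(0 + 1)), 30) + 41321) = -(81 + 41321) = -1*41402 = -41402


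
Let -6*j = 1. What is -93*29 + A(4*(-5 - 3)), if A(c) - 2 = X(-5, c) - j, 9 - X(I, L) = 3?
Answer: -16133/6 ≈ -2688.8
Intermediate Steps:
X(I, L) = 6 (X(I, L) = 9 - 1*3 = 9 - 3 = 6)
j = -1/6 (j = -1/6*1 = -1/6 ≈ -0.16667)
A(c) = 49/6 (A(c) = 2 + (6 - 1*(-1/6)) = 2 + (6 + 1/6) = 2 + 37/6 = 49/6)
-93*29 + A(4*(-5 - 3)) = -93*29 + 49/6 = -2697 + 49/6 = -16133/6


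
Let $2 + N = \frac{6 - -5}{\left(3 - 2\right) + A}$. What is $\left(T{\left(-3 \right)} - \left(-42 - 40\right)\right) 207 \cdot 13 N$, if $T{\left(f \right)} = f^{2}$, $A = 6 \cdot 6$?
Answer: $- \frac{15427503}{37} \approx -4.1696 \cdot 10^{5}$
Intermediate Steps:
$A = 36$
$N = - \frac{63}{37}$ ($N = -2 + \frac{6 - -5}{\left(3 - 2\right) + 36} = -2 + \frac{6 + 5}{1 + 36} = -2 + \frac{11}{37} = - \frac{63}{37} \approx -1.7027$)
$\left(T{\left(-3 \right)} - \left(-42 - 40\right)\right) 207 \cdot 13 N = \left(\left(-3\right)^{2} - \left(-42 - 40\right)\right) 207 \cdot 13 \left(- \frac{63}{37}\right) = \left(9 - -82\right) 207 \left(- \frac{819}{37}\right) = \left(9 + 82\right) 207 \left(- \frac{819}{37}\right) = 91 \cdot 207 \left(- \frac{819}{37}\right) = 18837 \left(- \frac{819}{37}\right) = - \frac{15427503}{37}$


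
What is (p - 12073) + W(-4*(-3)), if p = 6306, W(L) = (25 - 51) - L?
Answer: -5805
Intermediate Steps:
W(L) = -26 - L
(p - 12073) + W(-4*(-3)) = (6306 - 12073) + (-26 - (-4)*(-3)) = -5767 + (-26 - 1*12) = -5767 + (-26 - 12) = -5767 - 38 = -5805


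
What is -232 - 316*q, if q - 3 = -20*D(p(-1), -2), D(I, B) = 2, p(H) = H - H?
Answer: 11460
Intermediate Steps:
p(H) = 0
q = -37 (q = 3 - 20*2 = 3 - 40 = -37)
-232 - 316*q = -232 - 316*(-37) = -232 + 11692 = 11460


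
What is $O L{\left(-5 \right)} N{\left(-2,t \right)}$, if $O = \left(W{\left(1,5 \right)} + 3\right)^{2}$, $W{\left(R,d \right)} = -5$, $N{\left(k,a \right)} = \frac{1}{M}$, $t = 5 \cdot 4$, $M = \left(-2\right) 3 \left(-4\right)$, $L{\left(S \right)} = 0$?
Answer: $0$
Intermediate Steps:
$M = 24$ ($M = \left(-6\right) \left(-4\right) = 24$)
$t = 20$
$N{\left(k,a \right)} = \frac{1}{24}$
$O = 4$ ($O = \left(-5 + 3\right)^{2} = \left(-2\right)^{2} = 4$)
$O L{\left(-5 \right)} N{\left(-2,t \right)} = 4 \cdot 0 \cdot \frac{1}{24} = 0 \cdot \frac{1}{24} = 0$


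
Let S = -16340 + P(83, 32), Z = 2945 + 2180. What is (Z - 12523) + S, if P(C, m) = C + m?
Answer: -23623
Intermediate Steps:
Z = 5125
S = -16225 (S = -16340 + (83 + 32) = -16340 + 115 = -16225)
(Z - 12523) + S = (5125 - 12523) - 16225 = -7398 - 16225 = -23623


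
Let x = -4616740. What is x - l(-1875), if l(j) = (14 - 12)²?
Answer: -4616744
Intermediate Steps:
l(j) = 4 (l(j) = 2² = 4)
x - l(-1875) = -4616740 - 1*4 = -4616740 - 4 = -4616744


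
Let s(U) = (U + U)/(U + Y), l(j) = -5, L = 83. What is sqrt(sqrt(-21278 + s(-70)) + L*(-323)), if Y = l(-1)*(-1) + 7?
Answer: sqrt(-22546369 + 116*I*sqrt(1118298))/29 ≈ 0.44542 + 163.74*I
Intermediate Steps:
Y = 12 (Y = -5*(-1) + 7 = 5 + 7 = 12)
s(U) = 2*U/(12 + U) (s(U) = (U + U)/(U + 12) = (2*U)/(12 + U) = 2*U/(12 + U))
sqrt(sqrt(-21278 + s(-70)) + L*(-323)) = sqrt(sqrt(-21278 + 2*(-70)/(12 - 70)) + 83*(-323)) = sqrt(sqrt(-21278 + 2*(-70)/(-58)) - 26809) = sqrt(sqrt(-21278 + 2*(-70)*(-1/58)) - 26809) = sqrt(sqrt(-21278 + 70/29) - 26809) = sqrt(sqrt(-616992/29) - 26809) = sqrt(4*I*sqrt(1118298)/29 - 26809) = sqrt(-26809 + 4*I*sqrt(1118298)/29)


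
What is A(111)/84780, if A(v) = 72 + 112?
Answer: 46/21195 ≈ 0.0021703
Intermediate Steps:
A(v) = 184
A(111)/84780 = 184/84780 = 184*(1/84780) = 46/21195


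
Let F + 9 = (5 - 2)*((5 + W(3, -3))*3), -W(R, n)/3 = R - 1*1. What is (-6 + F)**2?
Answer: 576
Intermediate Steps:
W(R, n) = 3 - 3*R (W(R, n) = -3*(R - 1*1) = -3*(R - 1) = -3*(-1 + R) = 3 - 3*R)
F = -18 (F = -9 + (5 - 2)*((5 + (3 - 3*3))*3) = -9 + 3*((5 + (3 - 9))*3) = -9 + 3*((5 - 6)*3) = -9 + 3*(-1*3) = -9 + 3*(-3) = -9 - 9 = -18)
(-6 + F)**2 = (-6 - 18)**2 = (-24)**2 = 576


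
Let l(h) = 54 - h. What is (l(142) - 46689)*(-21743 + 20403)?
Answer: 62681180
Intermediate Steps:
(l(142) - 46689)*(-21743 + 20403) = ((54 - 1*142) - 46689)*(-21743 + 20403) = ((54 - 142) - 46689)*(-1340) = (-88 - 46689)*(-1340) = -46777*(-1340) = 62681180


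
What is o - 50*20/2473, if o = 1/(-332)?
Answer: -334473/821036 ≈ -0.40738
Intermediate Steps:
o = -1/332 ≈ -0.0030120
o - 50*20/2473 = -1/332 - 50*20/2473 = -1/332 - 1000*1/2473 = -1/332 - 1000/2473 = -334473/821036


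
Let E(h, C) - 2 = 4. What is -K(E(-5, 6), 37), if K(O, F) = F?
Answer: -37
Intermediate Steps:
E(h, C) = 6 (E(h, C) = 2 + 4 = 6)
-K(E(-5, 6), 37) = -1*37 = -37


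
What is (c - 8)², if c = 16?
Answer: 64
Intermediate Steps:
(c - 8)² = (16 - 8)² = 8² = 64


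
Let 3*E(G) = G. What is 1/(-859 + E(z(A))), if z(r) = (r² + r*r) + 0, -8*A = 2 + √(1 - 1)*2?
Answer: -24/20615 ≈ -0.0011642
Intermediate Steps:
A = -¼ (A = -(2 + √(1 - 1)*2)/8 = -(2 + √0*2)/8 = -(2 + 0*2)/8 = -(2 + 0)/8 = -⅛*2 = -¼ ≈ -0.25000)
z(r) = 2*r² (z(r) = (r² + r²) + 0 = 2*r² + 0 = 2*r²)
E(G) = G/3
1/(-859 + E(z(A))) = 1/(-859 + (2*(-¼)²)/3) = 1/(-859 + (2*(1/16))/3) = 1/(-859 + (⅓)*(⅛)) = 1/(-859 + 1/24) = 1/(-20615/24) = -24/20615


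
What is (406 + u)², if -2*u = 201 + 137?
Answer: 56169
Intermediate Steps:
u = -169 (u = -(201 + 137)/2 = -½*338 = -169)
(406 + u)² = (406 - 169)² = 237² = 56169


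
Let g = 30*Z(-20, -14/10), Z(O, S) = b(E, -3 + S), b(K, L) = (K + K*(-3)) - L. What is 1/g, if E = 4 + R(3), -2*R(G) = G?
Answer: -1/18 ≈ -0.055556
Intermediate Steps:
R(G) = -G/2
E = 5/2 (E = 4 - ½*3 = 4 - 3/2 = 5/2 ≈ 2.5000)
b(K, L) = -L - 2*K (b(K, L) = (K - 3*K) - L = -2*K - L = -L - 2*K)
Z(O, S) = -2 - S (Z(O, S) = -(-3 + S) - 2*5/2 = (3 - S) - 5 = -2 - S)
g = -18 (g = 30*(-2 - (-14)/10) = 30*(-2 - 1*(-7/5)) = 30*(-2 + 7/5) = 30*(-⅗) = -18)
1/g = 1/(-18) = -1/18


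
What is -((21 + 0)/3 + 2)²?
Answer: -81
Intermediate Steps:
-((21 + 0)/3 + 2)² = -(21*(⅓) + 2)² = -(7 + 2)² = -1*9² = -1*81 = -81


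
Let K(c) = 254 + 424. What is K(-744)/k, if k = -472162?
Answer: -339/236081 ≈ -0.0014359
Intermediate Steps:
K(c) = 678
K(-744)/k = 678/(-472162) = 678*(-1/472162) = -339/236081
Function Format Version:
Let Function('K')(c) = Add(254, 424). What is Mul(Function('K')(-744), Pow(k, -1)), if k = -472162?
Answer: Rational(-339, 236081) ≈ -0.0014359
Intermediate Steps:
Function('K')(c) = 678
Mul(Function('K')(-744), Pow(k, -1)) = Mul(678, Pow(-472162, -1)) = Mul(678, Rational(-1, 472162)) = Rational(-339, 236081)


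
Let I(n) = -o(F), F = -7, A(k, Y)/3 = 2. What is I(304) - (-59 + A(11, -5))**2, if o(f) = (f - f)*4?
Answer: -2809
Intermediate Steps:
A(k, Y) = 6 (A(k, Y) = 3*2 = 6)
o(f) = 0 (o(f) = 0*4 = 0)
I(n) = 0 (I(n) = -1*0 = 0)
I(304) - (-59 + A(11, -5))**2 = 0 - (-59 + 6)**2 = 0 - 1*(-53)**2 = 0 - 1*2809 = 0 - 2809 = -2809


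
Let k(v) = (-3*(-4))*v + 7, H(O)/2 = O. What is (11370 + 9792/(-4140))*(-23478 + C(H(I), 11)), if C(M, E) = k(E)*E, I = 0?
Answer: -28693444822/115 ≈ -2.4951e+8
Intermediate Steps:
H(O) = 2*O
k(v) = 7 + 12*v (k(v) = 12*v + 7 = 7 + 12*v)
C(M, E) = E*(7 + 12*E) (C(M, E) = (7 + 12*E)*E = E*(7 + 12*E))
(11370 + 9792/(-4140))*(-23478 + C(H(I), 11)) = (11370 + 9792/(-4140))*(-23478 + 11*(7 + 12*11)) = (11370 + 9792*(-1/4140))*(-23478 + 11*(7 + 132)) = (11370 - 272/115)*(-23478 + 11*139) = 1307278*(-23478 + 1529)/115 = (1307278/115)*(-21949) = -28693444822/115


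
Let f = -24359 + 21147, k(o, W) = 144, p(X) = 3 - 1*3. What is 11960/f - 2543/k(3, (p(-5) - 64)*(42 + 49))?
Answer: -2472589/115632 ≈ -21.383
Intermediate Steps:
p(X) = 0 (p(X) = 3 - 3 = 0)
f = -3212
11960/f - 2543/k(3, (p(-5) - 64)*(42 + 49)) = 11960/(-3212) - 2543/144 = 11960*(-1/3212) - 2543*1/144 = -2990/803 - 2543/144 = -2472589/115632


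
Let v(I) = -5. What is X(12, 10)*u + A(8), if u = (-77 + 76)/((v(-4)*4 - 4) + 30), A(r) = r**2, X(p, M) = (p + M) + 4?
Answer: 179/3 ≈ 59.667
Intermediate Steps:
X(p, M) = 4 + M + p (X(p, M) = (M + p) + 4 = 4 + M + p)
u = -1/6 (u = (-77 + 76)/((-5*4 - 4) + 30) = -1/((-20 - 4) + 30) = -1/(-24 + 30) = -1/6 ≈ -0.16667)
X(12, 10)*u + A(8) = (4 + 10 + 12)*(-1/6) + 8**2 = 26*(-1/6) + 64 = -13/3 + 64 = 179/3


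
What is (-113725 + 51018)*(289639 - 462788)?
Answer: 10857654343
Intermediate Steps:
(-113725 + 51018)*(289639 - 462788) = -62707*(-173149) = 10857654343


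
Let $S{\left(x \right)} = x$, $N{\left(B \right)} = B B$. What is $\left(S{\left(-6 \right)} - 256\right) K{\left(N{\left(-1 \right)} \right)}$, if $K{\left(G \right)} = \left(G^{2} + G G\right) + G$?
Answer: $-786$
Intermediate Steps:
$N{\left(B \right)} = B^{2}$
$K{\left(G \right)} = G + 2 G^{2}$ ($K{\left(G \right)} = \left(G^{2} + G^{2}\right) + G = 2 G^{2} + G = G + 2 G^{2}$)
$\left(S{\left(-6 \right)} - 256\right) K{\left(N{\left(-1 \right)} \right)} = \left(-6 - 256\right) \left(-1\right)^{2} \left(1 + 2 \left(-1\right)^{2}\right) = \left(-6 - 256\right) 1 \left(1 + 2 \cdot 1\right) = - 262 \cdot 1 \left(1 + 2\right) = - 262 \cdot 1 \cdot 3 = \left(-262\right) 3 = -786$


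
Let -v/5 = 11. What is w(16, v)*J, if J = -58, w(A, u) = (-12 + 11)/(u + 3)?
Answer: -29/26 ≈ -1.1154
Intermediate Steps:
v = -55 (v = -5*11 = -55)
w(A, u) = -1/(3 + u)
w(16, v)*J = -1/(3 - 55)*(-58) = -1/(-52)*(-58) = -1*(-1/52)*(-58) = (1/52)*(-58) = -29/26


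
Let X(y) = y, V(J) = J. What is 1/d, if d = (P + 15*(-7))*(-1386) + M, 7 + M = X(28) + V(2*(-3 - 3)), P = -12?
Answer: 1/162171 ≈ 6.1663e-6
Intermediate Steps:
M = 9 (M = -7 + (28 + 2*(-3 - 3)) = -7 + (28 + 2*(-6)) = -7 + (28 - 12) = -7 + 16 = 9)
d = 162171 (d = (-12 + 15*(-7))*(-1386) + 9 = (-12 - 105)*(-1386) + 9 = -117*(-1386) + 9 = 162162 + 9 = 162171)
1/d = 1/162171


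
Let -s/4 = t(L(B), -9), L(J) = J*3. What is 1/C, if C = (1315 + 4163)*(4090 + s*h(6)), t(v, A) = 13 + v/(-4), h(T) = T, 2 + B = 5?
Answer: 1/20991696 ≈ 4.7638e-8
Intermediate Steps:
B = 3 (B = -2 + 5 = 3)
L(J) = 3*J
t(v, A) = 13 - v/4 (t(v, A) = 13 + v*(-1/4) = 13 - v/4)
s = -43 (s = -4*(13 - 3*3/4) = -4*(13 - 1/4*9) = -4*(13 - 9/4) = -4*43/4 = -43)
C = 20991696 (C = (1315 + 4163)*(4090 - 43*6) = 5478*(4090 - 258) = 5478*3832 = 20991696)
1/C = 1/20991696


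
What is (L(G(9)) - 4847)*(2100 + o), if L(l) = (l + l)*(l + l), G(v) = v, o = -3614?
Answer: 6847822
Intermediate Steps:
L(l) = 4*l² (L(l) = (2*l)*(2*l) = 4*l²)
(L(G(9)) - 4847)*(2100 + o) = (4*9² - 4847)*(2100 - 3614) = (4*81 - 4847)*(-1514) = (324 - 4847)*(-1514) = -4523*(-1514) = 6847822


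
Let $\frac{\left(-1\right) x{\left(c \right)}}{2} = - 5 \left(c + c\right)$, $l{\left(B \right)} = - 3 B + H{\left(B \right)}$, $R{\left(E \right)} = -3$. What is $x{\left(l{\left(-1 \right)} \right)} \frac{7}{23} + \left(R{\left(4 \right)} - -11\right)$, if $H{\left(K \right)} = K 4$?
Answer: $\frac{44}{23} \approx 1.913$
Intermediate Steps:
$H{\left(K \right)} = 4 K$
$l{\left(B \right)} = B$ ($l{\left(B \right)} = - 3 B + 4 B = B$)
$x{\left(c \right)} = 20 c$ ($x{\left(c \right)} = - 2 \left(- 5 \left(c + c\right)\right) = - 2 \left(- 5 \cdot 2 c\right) = - 2 \left(- 10 c\right) = 20 c$)
$x{\left(l{\left(-1 \right)} \right)} \frac{7}{23} + \left(R{\left(4 \right)} - -11\right) = 20 \left(-1\right) \frac{7}{23} - -8 = - 20 \cdot 7 \cdot \frac{1}{23} + \left(-3 + 11\right) = \left(-20\right) \frac{7}{23} + 8 = - \frac{140}{23} + 8 = \frac{44}{23}$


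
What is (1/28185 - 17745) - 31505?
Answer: -1388111249/28185 ≈ -49250.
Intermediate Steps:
(1/28185 - 17745) - 31505 = -500142824/28185 - 31505 = -1388111249/28185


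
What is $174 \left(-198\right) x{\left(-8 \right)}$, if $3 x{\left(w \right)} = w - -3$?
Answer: $57420$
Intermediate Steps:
$x{\left(w \right)} = 1 + \frac{w}{3}$ ($x{\left(w \right)} = \frac{w - -3}{3} = \frac{w + 3}{3} = \frac{3 + w}{3} = 1 + \frac{w}{3}$)
$174 \left(-198\right) x{\left(-8 \right)} = 174 \left(-198\right) \left(1 + \frac{1}{3} \left(-8\right)\right) = - 34452 \left(1 - \frac{8}{3}\right) = \left(-34452\right) \left(- \frac{5}{3}\right) = 57420$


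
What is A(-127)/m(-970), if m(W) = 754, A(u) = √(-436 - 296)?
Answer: I*√183/377 ≈ 0.035883*I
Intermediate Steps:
A(u) = 2*I*√183 (A(u) = √(-732) = 2*I*√183)
A(-127)/m(-970) = (2*I*√183)/754 = (2*I*√183)*(1/754) = I*√183/377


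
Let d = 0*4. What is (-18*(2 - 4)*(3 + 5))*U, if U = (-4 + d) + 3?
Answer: -288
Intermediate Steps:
d = 0
U = -1 (U = (-4 + 0) + 3 = -4 + 3 = -1)
(-18*(2 - 4)*(3 + 5))*U = -18*(2 - 4)*(3 + 5)*(-1) = -(-36)*8*(-1) = -18*(-16)*(-1) = 288*(-1) = -288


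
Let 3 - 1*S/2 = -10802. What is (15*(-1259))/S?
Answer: -3777/4322 ≈ -0.87390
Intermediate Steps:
S = 21610 (S = 6 - 2*(-10802) = 6 + 21604 = 21610)
(15*(-1259))/S = (15*(-1259))/21610 = -18885*1/21610 = -3777/4322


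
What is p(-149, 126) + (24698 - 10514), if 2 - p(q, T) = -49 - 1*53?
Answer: 14288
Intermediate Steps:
p(q, T) = 104 (p(q, T) = 2 - (-49 - 1*53) = 2 - (-49 - 53) = 2 - 1*(-102) = 2 + 102 = 104)
p(-149, 126) + (24698 - 10514) = 104 + (24698 - 10514) = 104 + 14184 = 14288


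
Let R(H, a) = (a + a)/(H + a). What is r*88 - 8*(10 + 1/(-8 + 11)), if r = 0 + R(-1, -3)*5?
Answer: 1732/3 ≈ 577.33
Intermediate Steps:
R(H, a) = 2*a/(H + a) (R(H, a) = (2*a)/(H + a) = 2*a/(H + a))
r = 15/2 (r = 0 + (2*(-3)/(-1 - 3))*5 = 0 + (2*(-3)/(-4))*5 = 0 + (2*(-3)*(-1/4))*5 = 0 + (3/2)*5 = 0 + 15/2 = 15/2 ≈ 7.5000)
r*88 - 8*(10 + 1/(-8 + 11)) = (15/2)*88 - 8*(10 + 1/(-8 + 11)) = 660 - 8*(10 + 1/3) = 660 - 8*31/3 = 660 - 248/3 = 1732/3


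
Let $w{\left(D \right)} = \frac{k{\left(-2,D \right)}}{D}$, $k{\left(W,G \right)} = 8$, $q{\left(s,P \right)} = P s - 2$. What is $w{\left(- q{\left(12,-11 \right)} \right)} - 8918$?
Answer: $- \frac{597502}{67} \approx -8917.9$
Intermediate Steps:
$q{\left(s,P \right)} = -2 + P s$
$w{\left(D \right)} = \frac{8}{D}$
$w{\left(- q{\left(12,-11 \right)} \right)} - 8918 = \frac{8}{\left(-1\right) \left(-2 - 132\right)} - 8918 = \frac{8}{\left(-1\right) \left(-2 - 132\right)} + \left(-13797 + 4879\right) = \frac{8}{\left(-1\right) \left(-134\right)} - 8918 = \frac{8}{134} - 8918 = 8 \cdot \frac{1}{134} - 8918 = \frac{4}{67} - 8918 = - \frac{597502}{67}$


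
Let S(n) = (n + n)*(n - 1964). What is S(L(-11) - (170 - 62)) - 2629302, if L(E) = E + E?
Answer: -2084862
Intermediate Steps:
L(E) = 2*E
S(n) = 2*n*(-1964 + n) (S(n) = (2*n)*(-1964 + n) = 2*n*(-1964 + n))
S(L(-11) - (170 - 62)) - 2629302 = 2*(2*(-11) - (170 - 62))*(-1964 + (2*(-11) - (170 - 62))) - 2629302 = 2*(-22 - 1*108)*(-1964 + (-22 - 1*108)) - 2629302 = 2*(-22 - 108)*(-1964 + (-22 - 108)) - 2629302 = 2*(-130)*(-1964 - 130) - 2629302 = 2*(-130)*(-2094) - 2629302 = 544440 - 2629302 = -2084862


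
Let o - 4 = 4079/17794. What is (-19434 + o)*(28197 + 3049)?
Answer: -5401391986443/8897 ≈ -6.0710e+8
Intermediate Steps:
o = 75255/17794 (o = 4 + 4079/17794 = 75255/17794 ≈ 4.2292)
(-19434 + o)*(28197 + 3049) = (-19434 + 75255/17794)*(28197 + 3049) = -345733341/17794*31246 = -5401391986443/8897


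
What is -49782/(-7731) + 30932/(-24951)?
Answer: 111441710/21432909 ≈ 5.1996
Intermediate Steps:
-49782/(-7731) + 30932/(-24951) = -49782*(-1/7731) + 30932*(-1/24951) = 16594/2577 - 30932/24951 = 111441710/21432909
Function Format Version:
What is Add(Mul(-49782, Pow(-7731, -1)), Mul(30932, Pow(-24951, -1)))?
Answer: Rational(111441710, 21432909) ≈ 5.1996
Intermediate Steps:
Add(Mul(-49782, Pow(-7731, -1)), Mul(30932, Pow(-24951, -1))) = Add(Mul(-49782, Rational(-1, 7731)), Mul(30932, Rational(-1, 24951))) = Add(Rational(16594, 2577), Rational(-30932, 24951)) = Rational(111441710, 21432909)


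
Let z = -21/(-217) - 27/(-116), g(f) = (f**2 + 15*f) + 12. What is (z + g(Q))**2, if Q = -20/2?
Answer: 18350224369/12931216 ≈ 1419.1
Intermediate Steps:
Q = -10 (Q = -20*1/2 = -10)
g(f) = 12 + f**2 + 15*f
z = 1185/3596 (z = -21*(-1/217) - 27*(-1/116) = 3/31 + 27/116 = 1185/3596 ≈ 0.32953)
(z + g(Q))**2 = (1185/3596 + (12 + (-10)**2 + 15*(-10)))**2 = (1185/3596 + (12 + 100 - 150))**2 = (1185/3596 - 38)**2 = (-135463/3596)**2 = 18350224369/12931216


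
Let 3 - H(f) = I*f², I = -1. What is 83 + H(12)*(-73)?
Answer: -10648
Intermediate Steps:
H(f) = 3 + f² (H(f) = 3 - (-1)*f² = 3 + f²)
83 + H(12)*(-73) = 83 + (3 + 12²)*(-73) = 83 + (3 + 144)*(-73) = 83 + 147*(-73) = 83 - 10731 = -10648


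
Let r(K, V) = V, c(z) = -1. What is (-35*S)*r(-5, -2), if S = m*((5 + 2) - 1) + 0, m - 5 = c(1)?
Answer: 1680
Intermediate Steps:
m = 4 (m = 5 - 1 = 4)
S = 24 (S = 4*((5 + 2) - 1) + 0 = 4*(7 - 1) + 0 = 4*6 + 0 = 24 + 0 = 24)
(-35*S)*r(-5, -2) = -35*24*(-2) = -840*(-2) = 1680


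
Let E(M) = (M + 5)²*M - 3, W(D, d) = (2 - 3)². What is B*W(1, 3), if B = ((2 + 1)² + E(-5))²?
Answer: 36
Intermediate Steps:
W(D, d) = 1 (W(D, d) = (-1)² = 1)
E(M) = -3 + M*(5 + M)² (E(M) = (5 + M)²*M - 3 = M*(5 + M)² - 3 = -3 + M*(5 + M)²)
B = 36 (B = ((2 + 1)² + (-3 - 5*(5 - 5)²))² = (3² + (-3 - 5*0²))² = (9 + (-3 - 5*0))² = (9 + (-3 + 0))² = (9 - 3)² = 6² = 36)
B*W(1, 3) = 36*1 = 36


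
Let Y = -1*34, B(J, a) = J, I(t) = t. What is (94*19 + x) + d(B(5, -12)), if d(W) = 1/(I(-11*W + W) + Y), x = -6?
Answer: 149519/84 ≈ 1780.0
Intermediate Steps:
Y = -34
d(W) = 1/(-34 - 10*W) (d(W) = 1/((-11*W + W) - 34) = 1/(-10*W - 34) = 1/(-34 - 10*W))
(94*19 + x) + d(B(5, -12)) = (94*19 - 6) - 1/(34 + 10*5) = (1786 - 6) - 1/(34 + 50) = 1780 - 1/84 = 149519/84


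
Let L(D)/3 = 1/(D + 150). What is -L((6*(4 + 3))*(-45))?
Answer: 1/580 ≈ 0.0017241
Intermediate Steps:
L(D) = 3/(150 + D) (L(D) = 3/(D + 150) = 3/(150 + D))
-L((6*(4 + 3))*(-45)) = -3/(150 + (6*(4 + 3))*(-45)) = -3/(150 + (6*7)*(-45)) = -3/(150 + 42*(-45)) = -3/(150 - 1890) = -3/(-1740) = -3*(-1)/1740 = -1*(-1/580) = 1/580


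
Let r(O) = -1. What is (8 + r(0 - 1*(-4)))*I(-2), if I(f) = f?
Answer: -14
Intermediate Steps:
(8 + r(0 - 1*(-4)))*I(-2) = (8 - 1)*(-2) = 7*(-2) = -14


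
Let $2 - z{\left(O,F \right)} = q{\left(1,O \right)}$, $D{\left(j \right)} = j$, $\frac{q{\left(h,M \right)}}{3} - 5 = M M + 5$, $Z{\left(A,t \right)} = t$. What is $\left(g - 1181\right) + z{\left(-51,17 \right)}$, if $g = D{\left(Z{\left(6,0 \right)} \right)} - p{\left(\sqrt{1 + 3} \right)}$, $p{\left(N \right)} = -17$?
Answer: $-8995$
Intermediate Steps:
$q{\left(h,M \right)} = 30 + 3 M^{2}$ ($q{\left(h,M \right)} = 15 + 3 \left(M M + 5\right) = 15 + 3 \left(M^{2} + 5\right) = 15 + 3 \left(5 + M^{2}\right) = 15 + \left(15 + 3 M^{2}\right) = 30 + 3 M^{2}$)
$z{\left(O,F \right)} = -28 - 3 O^{2}$ ($z{\left(O,F \right)} = 2 - \left(30 + 3 O^{2}\right) = -28 - 3 O^{2}$)
$g = 17$ ($g = 0 - -17 = 0 + 17 = 17$)
$\left(g - 1181\right) + z{\left(-51,17 \right)} = \left(17 - 1181\right) - \left(28 + 3 \left(-51\right)^{2}\right) = -1164 - 7831 = -8995$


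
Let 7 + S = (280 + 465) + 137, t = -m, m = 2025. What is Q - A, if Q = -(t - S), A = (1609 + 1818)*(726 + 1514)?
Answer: -7673580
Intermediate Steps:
t = -2025 (t = -1*2025 = -2025)
S = 875 (S = -7 + ((280 + 465) + 137) = -7 + (745 + 137) = -7 + 882 = 875)
A = 7676480 (A = 3427*2240 = 7676480)
Q = 2900 (Q = -(-2025 - 1*875) = -(-2025 - 875) = -1*(-2900) = 2900)
Q - A = 2900 - 1*7676480 = 2900 - 7676480 = -7673580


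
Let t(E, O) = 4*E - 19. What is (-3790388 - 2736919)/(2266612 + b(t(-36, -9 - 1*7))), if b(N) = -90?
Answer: -6527307/2266522 ≈ -2.8799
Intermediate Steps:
t(E, O) = -19 + 4*E
(-3790388 - 2736919)/(2266612 + b(t(-36, -9 - 1*7))) = (-3790388 - 2736919)/(2266612 - 90) = -6527307/2266522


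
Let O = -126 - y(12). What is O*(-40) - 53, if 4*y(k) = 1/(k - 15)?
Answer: 14951/3 ≈ 4983.7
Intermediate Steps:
y(k) = 1/(4*(-15 + k)) (y(k) = 1/(4*(k - 15)) = 1/(4*(-15 + k)))
O = -1511/12 (O = -126 - 1/(4*(-15 + 12)) = -126 - 1/(4*(-3)) = -126 - (-1)/(4*3) = -126 - 1*(-1/12) = -126 + 1/12 = -1511/12 ≈ -125.92)
O*(-40) - 53 = -1511/12*(-40) - 53 = 15110/3 - 53 = 14951/3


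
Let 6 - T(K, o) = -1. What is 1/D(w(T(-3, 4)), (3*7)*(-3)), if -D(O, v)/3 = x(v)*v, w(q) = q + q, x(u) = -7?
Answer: -1/1323 ≈ -0.00075586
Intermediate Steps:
T(K, o) = 7 (T(K, o) = 6 - 1*(-1) = 6 + 1 = 7)
w(q) = 2*q
D(O, v) = 21*v (D(O, v) = -(-21)*v = 21*v)
1/D(w(T(-3, 4)), (3*7)*(-3)) = 1/(21*((3*7)*(-3))) = 1/(21*(21*(-3))) = 1/(21*(-63)) = 1/(-1323) = -1/1323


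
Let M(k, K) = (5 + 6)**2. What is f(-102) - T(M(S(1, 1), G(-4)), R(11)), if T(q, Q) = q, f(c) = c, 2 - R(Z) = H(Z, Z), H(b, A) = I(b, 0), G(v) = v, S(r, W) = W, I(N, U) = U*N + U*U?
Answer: -223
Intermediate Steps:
I(N, U) = U**2 + N*U (I(N, U) = N*U + U**2 = U**2 + N*U)
H(b, A) = 0 (H(b, A) = 0*(b + 0) = 0*b = 0)
M(k, K) = 121 (M(k, K) = 11**2 = 121)
R(Z) = 2 (R(Z) = 2 - 1*0 = 2 + 0 = 2)
f(-102) - T(M(S(1, 1), G(-4)), R(11)) = -102 - 1*121 = -102 - 121 = -223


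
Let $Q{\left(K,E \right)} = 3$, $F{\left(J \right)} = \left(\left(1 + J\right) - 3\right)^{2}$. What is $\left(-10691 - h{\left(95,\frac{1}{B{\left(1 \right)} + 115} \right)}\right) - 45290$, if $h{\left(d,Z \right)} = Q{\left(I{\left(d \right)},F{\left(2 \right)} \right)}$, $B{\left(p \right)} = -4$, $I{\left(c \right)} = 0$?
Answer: $-55984$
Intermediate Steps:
$F{\left(J \right)} = \left(-2 + J\right)^{2}$
$h{\left(d,Z \right)} = 3$
$\left(-10691 - h{\left(95,\frac{1}{B{\left(1 \right)} + 115} \right)}\right) - 45290 = \left(-10691 - 3\right) - 45290 = -10694 - 45290 = -55984$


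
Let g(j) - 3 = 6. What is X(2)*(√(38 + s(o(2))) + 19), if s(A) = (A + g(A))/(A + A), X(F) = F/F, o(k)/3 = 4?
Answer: 19 + √622/4 ≈ 25.235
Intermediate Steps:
o(k) = 12 (o(k) = 3*4 = 12)
X(F) = 1
g(j) = 9 (g(j) = 3 + 6 = 9)
s(A) = (9 + A)/(2*A) (s(A) = (A + 9)/(A + A) = (9 + A)/((2*A)) = (9 + A)*(1/(2*A)) = (9 + A)/(2*A))
X(2)*(√(38 + s(o(2))) + 19) = 1*(√(38 + (½)*(9 + 12)/12) + 19) = 1*(√(38 + (½)*(1/12)*21) + 19) = 1*(√(38 + 7/8) + 19) = 1*(√(311/8) + 19) = 1*(√622/4 + 19) = 1*(19 + √622/4) = 19 + √622/4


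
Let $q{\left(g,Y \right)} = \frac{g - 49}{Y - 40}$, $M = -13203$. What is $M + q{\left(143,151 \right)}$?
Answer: $- \frac{1465439}{111} \approx -13202.0$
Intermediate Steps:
$q{\left(g,Y \right)} = \frac{-49 + g}{-40 + Y}$
$M + q{\left(143,151 \right)} = -13203 + \frac{-49 + 143}{-40 + 151} = -13203 + \frac{1}{111} \cdot 94 = -13203 + \frac{94}{111} = - \frac{1465439}{111}$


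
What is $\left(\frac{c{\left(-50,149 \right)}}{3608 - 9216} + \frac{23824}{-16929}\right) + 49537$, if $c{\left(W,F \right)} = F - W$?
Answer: $\frac{4702798409921}{94937832} \approx 49536.0$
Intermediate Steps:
$\left(\frac{c{\left(-50,149 \right)}}{3608 - 9216} + \frac{23824}{-16929}\right) + 49537 = \left(\frac{149 - -50}{3608 - 9216} + \frac{23824}{-16929}\right) + 49537 = \left(\frac{149 + 50}{-5608} + 23824 \left(- \frac{1}{16929}\right)\right) + 49537 = \left(199 \left(- \frac{1}{5608}\right) - \frac{23824}{16929}\right) + 49537 = \left(- \frac{199}{5608} - \frac{23824}{16929}\right) + 49537 = - \frac{136973863}{94937832} + 49537 = \frac{4702798409921}{94937832}$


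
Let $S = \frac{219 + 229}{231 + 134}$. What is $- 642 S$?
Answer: $- \frac{287616}{365} \approx -787.99$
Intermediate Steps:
$S = \frac{448}{365} \approx 1.2274$
$- 642 S = \left(-642\right) \frac{448}{365} = - \frac{287616}{365}$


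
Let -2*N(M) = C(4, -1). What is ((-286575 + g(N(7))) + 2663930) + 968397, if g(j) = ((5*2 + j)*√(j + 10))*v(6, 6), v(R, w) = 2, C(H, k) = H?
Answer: 3345752 + 32*√2 ≈ 3.3458e+6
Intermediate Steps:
N(M) = -2 (N(M) = -½*4 = -2)
g(j) = 2*(10 + j)^(3/2) (g(j) = ((5*2 + j)*√(j + 10))*2 = ((10 + j)*√(10 + j))*2 = (10 + j)^(3/2)*2 = 2*(10 + j)^(3/2))
((-286575 + g(N(7))) + 2663930) + 968397 = ((-286575 + 2*(10 - 2)^(3/2)) + 2663930) + 968397 = ((-286575 + 2*8^(3/2)) + 2663930) + 968397 = ((-286575 + 2*(16*√2)) + 2663930) + 968397 = ((-286575 + 32*√2) + 2663930) + 968397 = (2377355 + 32*√2) + 968397 = 3345752 + 32*√2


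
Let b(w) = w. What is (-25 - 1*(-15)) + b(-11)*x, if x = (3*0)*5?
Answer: -10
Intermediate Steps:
x = 0 (x = 0*5 = 0)
(-25 - 1*(-15)) + b(-11)*x = (-25 - 1*(-15)) - 11*0 = (-25 + 15) + 0 = -10 + 0 = -10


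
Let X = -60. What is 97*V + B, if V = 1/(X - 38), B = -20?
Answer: -2057/98 ≈ -20.990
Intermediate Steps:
V = -1/98 (V = 1/(-60 - 38) = 1/(-98) = -1/98 ≈ -0.010204)
97*V + B = 97*(-1/98) - 20 = -97/98 - 20 = -2057/98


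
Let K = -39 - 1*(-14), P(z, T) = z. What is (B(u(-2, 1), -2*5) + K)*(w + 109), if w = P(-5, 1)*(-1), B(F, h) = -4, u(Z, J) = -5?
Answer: -3306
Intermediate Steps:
w = 5 (w = -5*(-1) = 5)
K = -25 (K = -39 + 14 = -25)
(B(u(-2, 1), -2*5) + K)*(w + 109) = (-4 - 25)*(5 + 109) = -29*114 = -3306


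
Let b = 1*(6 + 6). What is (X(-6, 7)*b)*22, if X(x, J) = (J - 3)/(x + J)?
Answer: 1056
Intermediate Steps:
b = 12 (b = 1*12 = 12)
X(x, J) = (-3 + J)/(J + x)
(X(-6, 7)*b)*22 = (((-3 + 7)/(7 - 6))*12)*22 = ((4/1)*12)*22 = ((1*4)*12)*22 = (4*12)*22 = 48*22 = 1056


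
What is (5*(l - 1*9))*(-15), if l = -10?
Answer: 1425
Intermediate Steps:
(5*(l - 1*9))*(-15) = (5*(-10 - 1*9))*(-15) = (5*(-10 - 9))*(-15) = (5*(-19))*(-15) = -95*(-15) = 1425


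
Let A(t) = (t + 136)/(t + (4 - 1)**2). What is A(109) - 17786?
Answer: -2098503/118 ≈ -17784.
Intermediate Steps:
A(t) = (136 + t)/(9 + t) (A(t) = (136 + t)/(t + 3**2) = (136 + t)/(t + 9) = (136 + t)/(9 + t))
A(109) - 17786 = (136 + 109)/(9 + 109) - 17786 = 245/118 - 17786 = -2098503/118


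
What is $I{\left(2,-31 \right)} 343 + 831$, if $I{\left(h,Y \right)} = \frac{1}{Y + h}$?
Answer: $\frac{23756}{29} \approx 819.17$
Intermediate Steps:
$I{\left(2,-31 \right)} 343 + 831 = \frac{1}{-31 + 2} \cdot 343 + 831 = \frac{1}{-29} \cdot 343 + 831 = \left(- \frac{1}{29}\right) 343 + 831 = - \frac{343}{29} + 831 = \frac{23756}{29}$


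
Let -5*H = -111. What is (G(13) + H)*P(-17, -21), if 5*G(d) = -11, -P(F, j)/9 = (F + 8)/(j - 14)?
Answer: -324/7 ≈ -46.286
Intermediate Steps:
P(F, j) = -9*(8 + F)/(-14 + j) (P(F, j) = -9*(F + 8)/(j - 14) = -9*(8 + F)/(-14 + j))
G(d) = -11/5 (G(d) = (1/5)*(-11) = -11/5)
H = 111/5 (H = -1/5*(-111) = 111/5 ≈ 22.200)
(G(13) + H)*P(-17, -21) = (-11/5 + 111/5)*(9*(-8 - 1*(-17))/(-14 - 21)) = 20*(9*(-8 + 17)/(-35)) = 20*(9*(-1/35)*9) = 20*(-81/35) = -324/7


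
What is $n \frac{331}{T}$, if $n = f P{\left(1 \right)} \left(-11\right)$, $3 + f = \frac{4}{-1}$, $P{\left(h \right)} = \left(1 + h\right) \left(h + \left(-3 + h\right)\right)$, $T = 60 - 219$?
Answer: $\frac{50974}{159} \approx 320.59$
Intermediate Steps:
$T = -159$
$P{\left(h \right)} = \left(1 + h\right) \left(-3 + 2 h\right)$
$f = -7$ ($f = -3 + \frac{4}{-1} = -3 + 4 \left(-1\right) = -3 - 4 = -7$)
$n = -154$ ($n = - 7 \left(-3 - 1 + 2 \cdot 1^{2}\right) \left(-11\right) = - 7 \left(-3 - 1 + 2 \cdot 1\right) \left(-11\right) = - 7 \left(-3 - 1 + 2\right) \left(-11\right) = \left(-7\right) \left(-2\right) \left(-11\right) = 14 \left(-11\right) = -154$)
$n \frac{331}{T} = - 154 \frac{331}{-159} = - 154 \cdot 331 \left(- \frac{1}{159}\right) = \left(-154\right) \left(- \frac{331}{159}\right) = \frac{50974}{159}$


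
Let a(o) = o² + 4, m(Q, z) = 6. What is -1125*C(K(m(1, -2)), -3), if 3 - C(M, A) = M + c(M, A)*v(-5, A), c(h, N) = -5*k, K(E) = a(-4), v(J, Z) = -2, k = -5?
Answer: -37125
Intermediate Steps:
a(o) = 4 + o²
K(E) = 20 (K(E) = 4 + (-4)² = 4 + 16 = 20)
c(h, N) = 25 (c(h, N) = -5*(-5) = 25)
C(M, A) = 53 - M (C(M, A) = 3 - (M + 25*(-2)) = 3 - (M - 50) = 3 - (-50 + M) = 3 + (50 - M) = 53 - M)
-1125*C(K(m(1, -2)), -3) = -1125*(53 - 1*20) = -1125*(53 - 20) = -1125*33 = -37125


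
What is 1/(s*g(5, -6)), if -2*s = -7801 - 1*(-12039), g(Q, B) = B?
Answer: 1/12714 ≈ 7.8653e-5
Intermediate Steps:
s = -2119 (s = -(-7801 - 1*(-12039))/2 = -(-7801 + 12039)/2 = -½*4238 = -2119)
1/(s*g(5, -6)) = 1/(-2119*(-6)) = 1/12714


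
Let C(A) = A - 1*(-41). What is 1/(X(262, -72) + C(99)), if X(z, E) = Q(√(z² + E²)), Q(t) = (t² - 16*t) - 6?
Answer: 36981/2725738738 + 8*√18457/1362869369 ≈ 1.4365e-5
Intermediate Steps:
C(A) = 41 + A (C(A) = A + 41 = 41 + A)
Q(t) = -6 + t² - 16*t
X(z, E) = -6 + E² + z² - 16*√(E² + z²) (X(z, E) = -6 + (√(z² + E²))² - 16*√(z² + E²) = -6 + (√(E² + z²))² - 16*√(E² + z²) = -6 + (E² + z²) - 16*√(E² + z²) = -6 + E² + z² - 16*√(E² + z²))
1/(X(262, -72) + C(99)) = 1/((-6 + (-72)² + 262² - 16*√((-72)² + 262²)) + (41 + 99)) = 1/((-6 + 5184 + 68644 - 16*√(5184 + 68644)) + 140) = 1/((-6 + 5184 + 68644 - 32*√18457) + 140) = 1/((73822 - 32*√18457) + 140) = 1/(73962 - 32*√18457)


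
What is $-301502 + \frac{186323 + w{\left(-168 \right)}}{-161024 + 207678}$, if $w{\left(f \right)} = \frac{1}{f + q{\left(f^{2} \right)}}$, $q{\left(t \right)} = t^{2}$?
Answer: $- \frac{11204961404851793879}{37164296849232} \approx -3.015 \cdot 10^{5}$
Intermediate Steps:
$w{\left(f \right)} = \frac{1}{f + f^{4}}$ ($w{\left(f \right)} = \frac{1}{f + \left(f^{2}\right)^{2}} = \frac{1}{f + f^{4}}$)
$-301502 + \frac{186323 + w{\left(-168 \right)}}{-161024 + 207678} = -301502 + \frac{186323 + \frac{1}{-168 + \left(-168\right)^{4}}}{-161024 + 207678} = -301502 + \frac{186323 + \frac{1}{-168 + 796594176}}{46654} = -301502 + \left(186323 + \frac{1}{796594008}\right) \frac{1}{46654} = -301502 + \frac{148423785352585}{796594008} \cdot \frac{1}{46654} = -301502 + \frac{148423785352585}{37164296849232} = - \frac{11204961404851793879}{37164296849232}$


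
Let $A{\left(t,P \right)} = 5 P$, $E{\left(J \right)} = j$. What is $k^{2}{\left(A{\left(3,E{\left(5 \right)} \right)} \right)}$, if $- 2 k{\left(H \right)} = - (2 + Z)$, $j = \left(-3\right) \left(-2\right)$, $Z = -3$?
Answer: $\frac{1}{4} \approx 0.25$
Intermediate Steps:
$j = 6$
$E{\left(J \right)} = 6$
$k{\left(H \right)} = - \frac{1}{2}$ ($k{\left(H \right)} = - \frac{\left(-1\right) \left(2 - 3\right)}{2} = - \frac{\left(-1\right) \left(-1\right)}{2} = \left(- \frac{1}{2}\right) 1 = - \frac{1}{2}$)
$k^{2}{\left(A{\left(3,E{\left(5 \right)} \right)} \right)} = \left(- \frac{1}{2}\right)^{2} = \frac{1}{4}$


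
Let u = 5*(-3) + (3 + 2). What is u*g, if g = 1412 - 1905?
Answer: 4930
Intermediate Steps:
g = -493
u = -10 (u = -15 + 5 = -10)
u*g = -10*(-493) = 4930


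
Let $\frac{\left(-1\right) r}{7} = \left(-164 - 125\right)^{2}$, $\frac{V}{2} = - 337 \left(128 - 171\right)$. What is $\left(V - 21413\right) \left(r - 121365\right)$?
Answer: $-5343804828$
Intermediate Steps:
$V = 28982$ ($V = 2 \left(- 337 \left(128 - 171\right)\right) = 2 \left(\left(-337\right) \left(-43\right)\right) = 2 \cdot 14491 = 28982$)
$r = -584647$ ($r = - 7 \left(-164 - 125\right)^{2} = - 7 \left(-289\right)^{2} = \left(-7\right) 83521 = -584647$)
$\left(V - 21413\right) \left(r - 121365\right) = \left(28982 - 21413\right) \left(-584647 - 121365\right) = 7569 \left(-706012\right) = -5343804828$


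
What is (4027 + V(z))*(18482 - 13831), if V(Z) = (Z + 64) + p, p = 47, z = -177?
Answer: 18422611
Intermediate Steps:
V(Z) = 111 + Z (V(Z) = (Z + 64) + 47 = (64 + Z) + 47 = 111 + Z)
(4027 + V(z))*(18482 - 13831) = (4027 + (111 - 177))*(18482 - 13831) = (4027 - 66)*4651 = 3961*4651 = 18422611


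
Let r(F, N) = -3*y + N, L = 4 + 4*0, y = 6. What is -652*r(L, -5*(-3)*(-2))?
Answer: 31296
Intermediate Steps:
L = 4 (L = 4 + 0 = 4)
r(F, N) = -18 + N (r(F, N) = -3*6 + N = -18 + N)
-652*r(L, -5*(-3)*(-2)) = -652*(-18 - 5*(-3)*(-2)) = -652*(-18 + 15*(-2)) = -652*(-18 - 30) = -652*(-48) = 31296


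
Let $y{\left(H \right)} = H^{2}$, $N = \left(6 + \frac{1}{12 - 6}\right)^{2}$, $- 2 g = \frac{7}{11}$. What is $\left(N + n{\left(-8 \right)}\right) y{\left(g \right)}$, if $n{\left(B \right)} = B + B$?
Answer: $\frac{38857}{17424} \approx 2.2301$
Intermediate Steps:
$n{\left(B \right)} = 2 B$
$g = - \frac{7}{22}$ ($g = - \frac{7 \cdot \frac{1}{11}}{2} = \left(- \frac{1}{2}\right) \frac{7}{11} = - \frac{7}{22} \approx -0.31818$)
$N = \frac{1369}{36}$ ($N = \left(6 + \frac{1}{6}\right)^{2} = \left(\frac{37}{6}\right)^{2} = \frac{1369}{36} \approx 38.028$)
$\left(N + n{\left(-8 \right)}\right) y{\left(g \right)} = \left(\frac{1369}{36} + 2 \left(-8\right)\right) \left(- \frac{7}{22}\right)^{2} = \left(\frac{1369}{36} - 16\right) \frac{49}{484} = \frac{793}{36} \cdot \frac{49}{484} = \frac{38857}{17424}$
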